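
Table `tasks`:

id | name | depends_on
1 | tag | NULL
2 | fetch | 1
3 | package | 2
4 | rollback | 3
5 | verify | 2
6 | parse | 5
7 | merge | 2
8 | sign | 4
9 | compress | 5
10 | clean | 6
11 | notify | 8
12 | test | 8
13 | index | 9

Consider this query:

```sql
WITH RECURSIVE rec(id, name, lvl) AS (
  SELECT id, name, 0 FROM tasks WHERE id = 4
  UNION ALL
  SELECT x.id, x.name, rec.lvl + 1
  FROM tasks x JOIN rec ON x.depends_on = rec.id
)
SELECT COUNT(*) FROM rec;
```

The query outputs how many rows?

Base: id=4 (rollback) at lvl 0.
Iteration 1: rows with depends_on in {4} -> sign (id 8, lvl 1).
Iteration 2: rows with depends_on in {8} -> notify (id 11, lvl 2), test (id 12, lvl 2).
Iteration 3: no rows with depends_on in {11,12}; recursion stops.
Total rows emitted: 4.

4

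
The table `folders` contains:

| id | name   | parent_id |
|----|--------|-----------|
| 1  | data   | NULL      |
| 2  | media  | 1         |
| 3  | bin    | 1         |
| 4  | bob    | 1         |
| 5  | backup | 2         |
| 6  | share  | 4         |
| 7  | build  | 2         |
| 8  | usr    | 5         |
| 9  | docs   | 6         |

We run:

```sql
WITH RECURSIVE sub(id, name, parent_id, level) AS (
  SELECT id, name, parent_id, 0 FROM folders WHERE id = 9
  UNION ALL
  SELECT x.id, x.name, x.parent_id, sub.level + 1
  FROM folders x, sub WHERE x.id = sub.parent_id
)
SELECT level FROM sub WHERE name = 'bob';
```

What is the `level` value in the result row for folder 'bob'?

2

Base: id=9 (docs), parent_id=6, level 0.
Iteration 1: join on id=6 -> share (id 6, parent_id=4, level 1).
Iteration 2: join on id=4 -> bob (id 4, parent_id=1, level 2).
Iteration 3: join on id=1 -> data (id 1, parent_id=NULL, level 3).
Iteration 4: parent_id is NULL; no match; recursion stops.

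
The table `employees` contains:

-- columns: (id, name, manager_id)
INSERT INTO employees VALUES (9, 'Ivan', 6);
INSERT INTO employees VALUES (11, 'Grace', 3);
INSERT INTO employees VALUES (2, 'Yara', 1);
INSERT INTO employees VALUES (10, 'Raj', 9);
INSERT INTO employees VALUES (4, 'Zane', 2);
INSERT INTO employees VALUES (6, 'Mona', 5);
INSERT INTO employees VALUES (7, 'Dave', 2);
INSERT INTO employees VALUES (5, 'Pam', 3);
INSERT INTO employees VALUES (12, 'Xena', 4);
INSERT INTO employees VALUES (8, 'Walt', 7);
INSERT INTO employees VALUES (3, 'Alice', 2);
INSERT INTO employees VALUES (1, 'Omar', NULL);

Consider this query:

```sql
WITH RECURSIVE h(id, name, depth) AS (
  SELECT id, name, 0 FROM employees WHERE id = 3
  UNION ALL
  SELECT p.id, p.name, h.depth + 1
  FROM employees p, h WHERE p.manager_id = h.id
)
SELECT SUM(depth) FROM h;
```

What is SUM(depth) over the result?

Base: id=3 (Alice) at depth 0.
Iteration 1: rows with manager_id in {3} -> Pam (id 5, depth 1), Grace (id 11, depth 1).
Iteration 2: rows with manager_id in {5,11} -> Mona (id 6, depth 2).
Iteration 3: rows with manager_id in {6} -> Ivan (id 9, depth 3).
Iteration 4: rows with manager_id in {9} -> Raj (id 10, depth 4).
Iteration 5: no rows with manager_id in {10}; recursion stops.
SUM(depth) = 0 + 1 + 1 + 2 + 3 + 4 = 11.

11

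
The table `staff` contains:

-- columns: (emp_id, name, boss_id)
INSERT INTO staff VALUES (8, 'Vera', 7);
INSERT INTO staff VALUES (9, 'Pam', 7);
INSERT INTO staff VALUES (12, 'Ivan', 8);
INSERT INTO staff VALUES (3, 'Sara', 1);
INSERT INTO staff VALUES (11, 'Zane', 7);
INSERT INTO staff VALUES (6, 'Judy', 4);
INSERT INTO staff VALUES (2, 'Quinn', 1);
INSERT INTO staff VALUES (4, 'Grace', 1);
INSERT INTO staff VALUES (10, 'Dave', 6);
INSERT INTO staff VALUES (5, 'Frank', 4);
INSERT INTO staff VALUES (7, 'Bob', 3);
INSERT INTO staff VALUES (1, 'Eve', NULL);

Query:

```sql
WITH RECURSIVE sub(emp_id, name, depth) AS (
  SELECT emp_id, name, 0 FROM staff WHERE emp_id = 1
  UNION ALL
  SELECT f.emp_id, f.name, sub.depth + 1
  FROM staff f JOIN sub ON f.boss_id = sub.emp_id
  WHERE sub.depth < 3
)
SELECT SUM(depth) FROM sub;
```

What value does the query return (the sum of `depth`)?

21

Base: emp_id=1 (Eve) at depth 0.
Iteration 1: rows with boss_id in {1} -> Quinn (id 2, depth 1), Sara (id 3, depth 1), Grace (id 4, depth 1).
Iteration 2: rows with boss_id in {2,3,4} -> Frank (id 5, depth 2), Judy (id 6, depth 2), Bob (id 7, depth 2).
Iteration 3: rows with boss_id in {5,6,7} -> Vera (id 8, depth 3), Pam (id 9, depth 3), Dave (id 10, depth 3), Zane (id 11, depth 3).
Iteration 4: depth < 3 fails for all current rows; recursion stops.
SUM(depth) = 0 + 1 + 1 + 1 + 2 + 2 + 2 + 3 + 3 + 3 + 3 = 21.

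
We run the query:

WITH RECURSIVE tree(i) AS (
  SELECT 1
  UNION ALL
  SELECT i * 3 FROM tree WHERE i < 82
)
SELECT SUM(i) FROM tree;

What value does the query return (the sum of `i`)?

Base: i=1.
Iteration 1: 1 < 82 holds -> i = 1 * 3 = 3.
Iteration 2: 3 < 82 holds -> i = 3 * 3 = 9.
Iteration 3: 9 < 82 holds -> i = 9 * 3 = 27.
Iteration 4: 27 < 82 holds -> i = 27 * 3 = 81.
Iteration 5: 81 < 82 holds -> i = 81 * 3 = 243.
Iteration 6: 243 < 82 fails; recursion stops.
SUM(i) = 1 + 3 + 9 + 27 + 81 + 243 = 364.

364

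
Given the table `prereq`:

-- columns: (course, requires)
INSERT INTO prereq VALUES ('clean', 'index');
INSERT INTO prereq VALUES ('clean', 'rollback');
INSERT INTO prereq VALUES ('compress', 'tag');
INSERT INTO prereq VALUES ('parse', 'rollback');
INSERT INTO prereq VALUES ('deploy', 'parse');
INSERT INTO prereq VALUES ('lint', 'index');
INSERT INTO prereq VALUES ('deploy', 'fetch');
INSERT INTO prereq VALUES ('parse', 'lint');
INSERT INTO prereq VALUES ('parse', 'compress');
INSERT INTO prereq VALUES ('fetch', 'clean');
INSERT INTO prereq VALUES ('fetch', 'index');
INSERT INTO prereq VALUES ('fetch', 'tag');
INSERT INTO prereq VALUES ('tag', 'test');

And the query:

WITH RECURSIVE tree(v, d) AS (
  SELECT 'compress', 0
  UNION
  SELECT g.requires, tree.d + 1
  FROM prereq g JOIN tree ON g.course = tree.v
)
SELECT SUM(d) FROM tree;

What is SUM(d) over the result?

3

Base: (compress, d=0).
Iteration 1: edges from {compress} -> (tag, d=1).
Iteration 2: edges from {tag} -> (test, d=2).
Iteration 3: no outgoing edges from {test}; recursion stops.
SUM(d) = 0 + 1 + 2 = 3.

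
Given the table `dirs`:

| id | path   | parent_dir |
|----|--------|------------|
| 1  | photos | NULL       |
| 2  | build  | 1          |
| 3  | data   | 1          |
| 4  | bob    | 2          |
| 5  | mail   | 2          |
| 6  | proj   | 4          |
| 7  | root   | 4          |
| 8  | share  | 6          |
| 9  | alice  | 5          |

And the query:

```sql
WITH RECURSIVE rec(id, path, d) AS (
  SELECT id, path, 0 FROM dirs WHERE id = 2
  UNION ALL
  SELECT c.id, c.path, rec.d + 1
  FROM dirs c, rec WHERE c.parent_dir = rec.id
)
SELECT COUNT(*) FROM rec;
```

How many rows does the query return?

Base: id=2 (build) at d 0.
Iteration 1: rows with parent_dir in {2} -> bob (id 4, d 1), mail (id 5, d 1).
Iteration 2: rows with parent_dir in {4,5} -> proj (id 6, d 2), root (id 7, d 2), alice (id 9, d 2).
Iteration 3: rows with parent_dir in {6,7,9} -> share (id 8, d 3).
Iteration 4: no rows with parent_dir in {8}; recursion stops.
Total rows emitted: 7.

7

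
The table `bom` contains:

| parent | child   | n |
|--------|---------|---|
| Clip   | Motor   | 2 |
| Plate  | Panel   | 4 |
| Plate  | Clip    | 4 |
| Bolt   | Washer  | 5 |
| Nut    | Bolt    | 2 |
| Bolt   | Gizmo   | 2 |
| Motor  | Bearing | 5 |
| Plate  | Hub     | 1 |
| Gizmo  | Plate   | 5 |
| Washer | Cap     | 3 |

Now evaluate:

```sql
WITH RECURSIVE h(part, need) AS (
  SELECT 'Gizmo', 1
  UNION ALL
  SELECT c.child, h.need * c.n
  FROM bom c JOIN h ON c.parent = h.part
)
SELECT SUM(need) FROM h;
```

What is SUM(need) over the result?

291

Base: (Gizmo, need=1).
Iteration 1: components of {Gizmo} -> Plate = 1*5 = 5.
Iteration 2: components of {Plate} -> Clip = 5*4 = 20, Hub = 5*1 = 5, Panel = 5*4 = 20.
Iteration 3: components of {Clip,Hub,Panel} -> Motor = 20*2 = 40.
Iteration 4: components of {Motor} -> Bearing = 40*5 = 200.
Iteration 5: no further components; recursion stops.
SUM(need) = 1 + 5 + 20 + 20 + 5 + 40 + 200 = 291.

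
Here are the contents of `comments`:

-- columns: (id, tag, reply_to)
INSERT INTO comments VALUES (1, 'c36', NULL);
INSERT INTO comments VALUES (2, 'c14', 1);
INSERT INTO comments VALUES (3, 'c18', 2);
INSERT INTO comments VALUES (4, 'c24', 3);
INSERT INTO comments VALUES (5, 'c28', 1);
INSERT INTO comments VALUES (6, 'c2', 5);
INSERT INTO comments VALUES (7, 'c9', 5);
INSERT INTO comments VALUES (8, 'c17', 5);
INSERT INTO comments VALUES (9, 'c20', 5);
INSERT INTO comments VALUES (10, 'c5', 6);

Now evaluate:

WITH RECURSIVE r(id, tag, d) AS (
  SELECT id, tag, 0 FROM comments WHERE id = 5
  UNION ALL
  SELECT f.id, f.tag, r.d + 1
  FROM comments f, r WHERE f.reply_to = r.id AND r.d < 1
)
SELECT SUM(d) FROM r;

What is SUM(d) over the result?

Base: id=5 (c28) at d 0.
Iteration 1: rows with reply_to in {5} -> c2 (id 6, d 1), c9 (id 7, d 1), c17 (id 8, d 1), c20 (id 9, d 1).
Iteration 2: d < 1 fails for all current rows; recursion stops.
SUM(d) = 0 + 1 + 1 + 1 + 1 = 4.

4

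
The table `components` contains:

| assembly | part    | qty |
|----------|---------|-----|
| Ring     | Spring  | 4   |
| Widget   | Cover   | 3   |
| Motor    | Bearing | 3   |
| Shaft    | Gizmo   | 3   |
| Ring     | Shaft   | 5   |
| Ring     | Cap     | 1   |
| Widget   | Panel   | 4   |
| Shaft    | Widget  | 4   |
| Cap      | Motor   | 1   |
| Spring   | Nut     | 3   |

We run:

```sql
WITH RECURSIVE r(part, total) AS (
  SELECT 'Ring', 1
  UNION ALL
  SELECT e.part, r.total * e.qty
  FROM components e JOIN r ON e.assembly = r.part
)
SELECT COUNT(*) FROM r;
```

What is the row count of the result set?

Base: (Ring, total=1).
Iteration 1: components of {Ring} -> Cap = 1*1 = 1, Shaft = 1*5 = 5, Spring = 1*4 = 4.
Iteration 2: components of {Cap,Shaft,Spring} -> Gizmo = 5*3 = 15, Motor = 1*1 = 1, Nut = 4*3 = 12, Widget = 5*4 = 20.
Iteration 3: components of {Gizmo,Motor,Nut,Widget} -> Bearing = 1*3 = 3, Cover = 20*3 = 60, Panel = 20*4 = 80.
Iteration 4: no further components; recursion stops.
Total rows emitted: 11.

11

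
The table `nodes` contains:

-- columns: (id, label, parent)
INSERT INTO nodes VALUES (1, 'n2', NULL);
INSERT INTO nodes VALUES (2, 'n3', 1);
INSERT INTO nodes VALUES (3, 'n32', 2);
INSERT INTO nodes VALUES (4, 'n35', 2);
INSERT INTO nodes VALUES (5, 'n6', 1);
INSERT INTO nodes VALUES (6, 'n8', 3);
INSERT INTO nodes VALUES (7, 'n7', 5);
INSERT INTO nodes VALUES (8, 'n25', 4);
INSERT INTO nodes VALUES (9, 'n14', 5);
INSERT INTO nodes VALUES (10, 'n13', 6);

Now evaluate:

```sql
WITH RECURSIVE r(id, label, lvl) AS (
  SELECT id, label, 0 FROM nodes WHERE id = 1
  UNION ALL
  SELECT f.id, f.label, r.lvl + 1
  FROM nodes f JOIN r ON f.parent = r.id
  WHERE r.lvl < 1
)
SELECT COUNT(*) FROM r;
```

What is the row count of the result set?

3

Base: id=1 (n2) at lvl 0.
Iteration 1: rows with parent in {1} -> n3 (id 2, lvl 1), n6 (id 5, lvl 1).
Iteration 2: lvl < 1 fails for all current rows; recursion stops.
Total rows emitted: 3.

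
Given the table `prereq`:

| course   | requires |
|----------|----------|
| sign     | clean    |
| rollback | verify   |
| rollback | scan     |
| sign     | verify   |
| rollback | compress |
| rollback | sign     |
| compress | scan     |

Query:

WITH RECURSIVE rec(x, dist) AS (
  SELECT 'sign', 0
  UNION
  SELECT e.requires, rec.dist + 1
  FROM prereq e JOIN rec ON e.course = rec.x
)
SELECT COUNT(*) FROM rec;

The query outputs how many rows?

Base: (sign, dist=0).
Iteration 1: edges from {sign} -> (clean, dist=1), (verify, dist=1).
Iteration 2: no outgoing edges from {clean,verify}; recursion stops.
Total rows emitted: 3.

3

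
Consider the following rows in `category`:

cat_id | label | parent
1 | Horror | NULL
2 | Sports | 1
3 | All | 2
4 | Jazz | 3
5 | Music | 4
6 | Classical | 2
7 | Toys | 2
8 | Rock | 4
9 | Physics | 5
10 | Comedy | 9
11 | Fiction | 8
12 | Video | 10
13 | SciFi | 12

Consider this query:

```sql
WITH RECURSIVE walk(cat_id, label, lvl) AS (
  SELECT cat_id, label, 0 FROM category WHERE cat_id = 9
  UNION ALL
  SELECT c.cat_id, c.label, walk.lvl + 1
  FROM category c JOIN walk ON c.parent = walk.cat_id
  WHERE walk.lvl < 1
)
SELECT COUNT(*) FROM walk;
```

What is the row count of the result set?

2

Base: cat_id=9 (Physics) at lvl 0.
Iteration 1: rows with parent in {9} -> Comedy (id 10, lvl 1).
Iteration 2: lvl < 1 fails for all current rows; recursion stops.
Total rows emitted: 2.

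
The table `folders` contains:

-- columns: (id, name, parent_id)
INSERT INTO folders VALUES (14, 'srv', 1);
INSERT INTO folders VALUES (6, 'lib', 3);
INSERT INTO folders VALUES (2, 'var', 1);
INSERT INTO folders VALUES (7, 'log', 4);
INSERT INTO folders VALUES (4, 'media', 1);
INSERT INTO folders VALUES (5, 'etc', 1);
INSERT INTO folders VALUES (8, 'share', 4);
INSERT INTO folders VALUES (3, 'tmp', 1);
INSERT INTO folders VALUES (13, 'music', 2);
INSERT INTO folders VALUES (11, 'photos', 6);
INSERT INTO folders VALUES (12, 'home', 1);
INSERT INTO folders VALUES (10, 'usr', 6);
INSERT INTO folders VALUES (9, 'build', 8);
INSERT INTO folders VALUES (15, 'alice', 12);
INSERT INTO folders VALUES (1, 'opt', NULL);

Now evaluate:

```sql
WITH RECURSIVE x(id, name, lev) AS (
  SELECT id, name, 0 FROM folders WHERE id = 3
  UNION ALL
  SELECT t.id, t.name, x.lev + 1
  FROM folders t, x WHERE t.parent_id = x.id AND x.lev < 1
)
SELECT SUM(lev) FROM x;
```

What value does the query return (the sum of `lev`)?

Base: id=3 (tmp) at lev 0.
Iteration 1: rows with parent_id in {3} -> lib (id 6, lev 1).
Iteration 2: lev < 1 fails for all current rows; recursion stops.
SUM(lev) = 0 + 1 = 1.

1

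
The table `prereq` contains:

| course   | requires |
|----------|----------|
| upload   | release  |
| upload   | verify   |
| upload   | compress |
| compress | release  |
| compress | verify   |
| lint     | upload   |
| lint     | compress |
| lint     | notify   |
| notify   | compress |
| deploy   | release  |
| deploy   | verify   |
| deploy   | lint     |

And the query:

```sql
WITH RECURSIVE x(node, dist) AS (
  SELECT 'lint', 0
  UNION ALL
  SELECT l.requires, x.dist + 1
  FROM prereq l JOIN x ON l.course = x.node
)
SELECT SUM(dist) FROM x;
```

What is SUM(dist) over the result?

27

Base: (lint, dist=0).
Iteration 1: edges from {lint} -> (compress, dist=1), (notify, dist=1), (upload, dist=1).
Iteration 2: edges from {compress,notify,upload} -> (compress, dist=2) x2, (release, dist=2) x2, (verify, dist=2) x2. [UNION ALL keeps all 6 new rows, including repeats]
Iteration 3: edges from {compress,release,verify} -> (release, dist=3) x2, (verify, dist=3) x2. [UNION ALL keeps all 4 new rows, including repeats]
Iteration 4: no outgoing edges from {release,verify}; recursion stops.
SUM(dist) = 0 + 1 + 1 + 1 + 2 + 2 + 2 + 2 + 2 + 2 + 3 + 3 + 3 + 3 = 27.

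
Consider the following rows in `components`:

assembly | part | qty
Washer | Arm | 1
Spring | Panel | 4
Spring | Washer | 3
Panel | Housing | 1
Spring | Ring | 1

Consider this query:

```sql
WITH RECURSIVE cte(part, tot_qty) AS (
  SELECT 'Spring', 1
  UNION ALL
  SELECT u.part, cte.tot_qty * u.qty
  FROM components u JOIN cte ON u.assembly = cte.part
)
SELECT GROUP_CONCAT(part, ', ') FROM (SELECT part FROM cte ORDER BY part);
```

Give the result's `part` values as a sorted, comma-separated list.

Base: (Spring, tot_qty=1).
Iteration 1: components of {Spring} -> Panel = 1*4 = 4, Ring = 1*1 = 1, Washer = 1*3 = 3.
Iteration 2: components of {Panel,Ring,Washer} -> Arm = 3*1 = 3, Housing = 4*1 = 4.
Iteration 3: no further components; recursion stops.

Arm, Housing, Panel, Ring, Spring, Washer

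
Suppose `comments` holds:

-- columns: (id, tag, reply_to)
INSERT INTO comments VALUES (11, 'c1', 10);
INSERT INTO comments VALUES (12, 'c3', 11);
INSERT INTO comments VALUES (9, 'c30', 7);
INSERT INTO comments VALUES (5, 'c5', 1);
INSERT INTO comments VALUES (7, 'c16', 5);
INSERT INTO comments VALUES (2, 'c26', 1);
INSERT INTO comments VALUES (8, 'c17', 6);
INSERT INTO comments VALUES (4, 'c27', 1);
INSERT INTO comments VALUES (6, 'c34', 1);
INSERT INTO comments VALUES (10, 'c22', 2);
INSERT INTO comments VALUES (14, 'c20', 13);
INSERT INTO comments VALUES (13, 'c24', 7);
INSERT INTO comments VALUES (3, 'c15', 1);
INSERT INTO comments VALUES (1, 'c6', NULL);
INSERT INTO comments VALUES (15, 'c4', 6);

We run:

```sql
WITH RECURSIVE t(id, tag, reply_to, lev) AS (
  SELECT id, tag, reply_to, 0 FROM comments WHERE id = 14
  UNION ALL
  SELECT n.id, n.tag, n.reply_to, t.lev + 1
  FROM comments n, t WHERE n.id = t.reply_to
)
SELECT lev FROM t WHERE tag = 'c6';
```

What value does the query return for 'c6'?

Base: id=14 (c20), reply_to=13, lev 0.
Iteration 1: join on id=13 -> c24 (id 13, reply_to=7, lev 1).
Iteration 2: join on id=7 -> c16 (id 7, reply_to=5, lev 2).
Iteration 3: join on id=5 -> c5 (id 5, reply_to=1, lev 3).
Iteration 4: join on id=1 -> c6 (id 1, reply_to=NULL, lev 4).
Iteration 5: reply_to is NULL; no match; recursion stops.

4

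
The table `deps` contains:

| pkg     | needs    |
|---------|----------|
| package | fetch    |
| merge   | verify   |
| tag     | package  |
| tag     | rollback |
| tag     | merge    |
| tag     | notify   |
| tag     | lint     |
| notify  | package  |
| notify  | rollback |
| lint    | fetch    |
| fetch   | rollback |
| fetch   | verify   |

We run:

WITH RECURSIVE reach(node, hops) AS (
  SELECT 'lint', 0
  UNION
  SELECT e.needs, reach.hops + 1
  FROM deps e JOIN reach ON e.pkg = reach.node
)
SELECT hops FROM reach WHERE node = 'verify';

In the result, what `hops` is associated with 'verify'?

2

Base: (lint, hops=0).
Iteration 1: edges from {lint} -> (fetch, hops=1).
Iteration 2: edges from {fetch} -> (rollback, hops=2), (verify, hops=2).
Iteration 3: no outgoing edges from {rollback,verify}; recursion stops.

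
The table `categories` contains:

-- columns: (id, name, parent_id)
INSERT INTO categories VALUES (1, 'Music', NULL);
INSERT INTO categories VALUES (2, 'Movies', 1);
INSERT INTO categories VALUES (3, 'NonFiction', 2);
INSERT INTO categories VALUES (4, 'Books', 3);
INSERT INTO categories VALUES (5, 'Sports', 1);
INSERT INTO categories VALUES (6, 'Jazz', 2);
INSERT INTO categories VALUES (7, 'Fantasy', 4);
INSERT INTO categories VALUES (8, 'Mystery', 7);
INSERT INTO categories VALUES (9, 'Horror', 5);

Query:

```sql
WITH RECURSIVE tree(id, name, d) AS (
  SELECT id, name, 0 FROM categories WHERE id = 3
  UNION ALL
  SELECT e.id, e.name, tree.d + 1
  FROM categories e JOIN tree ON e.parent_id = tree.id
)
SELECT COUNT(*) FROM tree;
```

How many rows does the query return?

4

Base: id=3 (NonFiction) at d 0.
Iteration 1: rows with parent_id in {3} -> Books (id 4, d 1).
Iteration 2: rows with parent_id in {4} -> Fantasy (id 7, d 2).
Iteration 3: rows with parent_id in {7} -> Mystery (id 8, d 3).
Iteration 4: no rows with parent_id in {8}; recursion stops.
Total rows emitted: 4.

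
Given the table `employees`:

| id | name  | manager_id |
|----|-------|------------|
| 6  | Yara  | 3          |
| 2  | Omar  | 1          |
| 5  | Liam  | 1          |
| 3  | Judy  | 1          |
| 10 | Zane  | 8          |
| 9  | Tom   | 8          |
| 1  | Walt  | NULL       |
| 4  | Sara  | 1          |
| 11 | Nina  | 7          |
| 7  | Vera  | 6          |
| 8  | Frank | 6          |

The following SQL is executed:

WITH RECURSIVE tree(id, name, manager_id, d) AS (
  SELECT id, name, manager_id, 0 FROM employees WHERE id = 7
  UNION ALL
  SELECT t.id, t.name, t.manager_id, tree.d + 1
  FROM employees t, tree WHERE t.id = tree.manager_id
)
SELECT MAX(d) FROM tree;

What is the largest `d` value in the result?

3

Base: id=7 (Vera), manager_id=6, d 0.
Iteration 1: join on id=6 -> Yara (id 6, manager_id=3, d 1).
Iteration 2: join on id=3 -> Judy (id 3, manager_id=1, d 2).
Iteration 3: join on id=1 -> Walt (id 1, manager_id=NULL, d 3).
Iteration 4: manager_id is NULL; no match; recursion stops.
d values: 0, 1, 2, 3; the maximum is 3.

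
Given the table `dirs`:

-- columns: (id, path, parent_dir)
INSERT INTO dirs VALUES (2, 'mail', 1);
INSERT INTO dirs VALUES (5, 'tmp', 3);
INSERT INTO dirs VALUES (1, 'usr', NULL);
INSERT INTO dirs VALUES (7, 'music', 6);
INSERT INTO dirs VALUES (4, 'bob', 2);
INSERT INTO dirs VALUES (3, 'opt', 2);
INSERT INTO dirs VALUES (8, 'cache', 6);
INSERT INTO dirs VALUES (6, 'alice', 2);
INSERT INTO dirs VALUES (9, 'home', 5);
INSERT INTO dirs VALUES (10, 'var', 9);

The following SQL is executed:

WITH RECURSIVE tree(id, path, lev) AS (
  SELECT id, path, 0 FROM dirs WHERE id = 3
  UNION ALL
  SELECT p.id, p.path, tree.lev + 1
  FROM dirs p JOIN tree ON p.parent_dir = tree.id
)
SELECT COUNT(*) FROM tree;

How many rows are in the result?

4

Base: id=3 (opt) at lev 0.
Iteration 1: rows with parent_dir in {3} -> tmp (id 5, lev 1).
Iteration 2: rows with parent_dir in {5} -> home (id 9, lev 2).
Iteration 3: rows with parent_dir in {9} -> var (id 10, lev 3).
Iteration 4: no rows with parent_dir in {10}; recursion stops.
Total rows emitted: 4.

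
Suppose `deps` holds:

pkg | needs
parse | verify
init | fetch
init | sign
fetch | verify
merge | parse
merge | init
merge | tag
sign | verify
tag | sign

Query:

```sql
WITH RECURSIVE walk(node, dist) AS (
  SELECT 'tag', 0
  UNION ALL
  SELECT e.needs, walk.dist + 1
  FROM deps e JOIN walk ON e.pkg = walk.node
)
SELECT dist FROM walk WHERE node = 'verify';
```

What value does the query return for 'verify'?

Base: (tag, dist=0).
Iteration 1: edges from {tag} -> (sign, dist=1).
Iteration 2: edges from {sign} -> (verify, dist=2).
Iteration 3: no outgoing edges from {verify}; recursion stops.

2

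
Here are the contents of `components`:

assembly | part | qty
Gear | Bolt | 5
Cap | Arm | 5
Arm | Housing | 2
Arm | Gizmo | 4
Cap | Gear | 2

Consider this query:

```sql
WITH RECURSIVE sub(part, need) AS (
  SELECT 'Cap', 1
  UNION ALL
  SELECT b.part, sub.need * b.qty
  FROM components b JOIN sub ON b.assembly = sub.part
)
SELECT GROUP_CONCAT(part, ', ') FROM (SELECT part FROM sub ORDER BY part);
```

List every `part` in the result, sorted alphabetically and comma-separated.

Base: (Cap, need=1).
Iteration 1: components of {Cap} -> Arm = 1*5 = 5, Gear = 1*2 = 2.
Iteration 2: components of {Arm,Gear} -> Bolt = 2*5 = 10, Gizmo = 5*4 = 20, Housing = 5*2 = 10.
Iteration 3: no further components; recursion stops.

Arm, Bolt, Cap, Gear, Gizmo, Housing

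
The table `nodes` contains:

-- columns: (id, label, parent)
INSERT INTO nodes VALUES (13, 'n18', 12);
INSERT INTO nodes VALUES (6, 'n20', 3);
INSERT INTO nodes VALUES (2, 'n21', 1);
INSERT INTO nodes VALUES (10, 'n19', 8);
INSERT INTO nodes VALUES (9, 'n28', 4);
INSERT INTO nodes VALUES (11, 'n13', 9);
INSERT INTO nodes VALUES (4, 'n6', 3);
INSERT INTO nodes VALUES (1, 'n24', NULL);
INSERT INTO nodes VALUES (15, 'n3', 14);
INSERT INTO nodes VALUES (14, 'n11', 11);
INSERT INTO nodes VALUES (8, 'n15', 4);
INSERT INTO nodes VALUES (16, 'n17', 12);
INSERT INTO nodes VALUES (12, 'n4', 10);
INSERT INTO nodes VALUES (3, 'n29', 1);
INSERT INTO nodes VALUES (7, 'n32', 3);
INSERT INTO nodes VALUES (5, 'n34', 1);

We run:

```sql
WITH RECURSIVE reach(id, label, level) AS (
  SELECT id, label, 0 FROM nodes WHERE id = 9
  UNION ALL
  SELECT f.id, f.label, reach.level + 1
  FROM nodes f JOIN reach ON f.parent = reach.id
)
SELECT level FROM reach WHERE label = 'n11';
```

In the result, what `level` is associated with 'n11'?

2

Base: id=9 (n28) at level 0.
Iteration 1: rows with parent in {9} -> n13 (id 11, level 1).
Iteration 2: rows with parent in {11} -> n11 (id 14, level 2).
Iteration 3: rows with parent in {14} -> n3 (id 15, level 3).
Iteration 4: no rows with parent in {15}; recursion stops.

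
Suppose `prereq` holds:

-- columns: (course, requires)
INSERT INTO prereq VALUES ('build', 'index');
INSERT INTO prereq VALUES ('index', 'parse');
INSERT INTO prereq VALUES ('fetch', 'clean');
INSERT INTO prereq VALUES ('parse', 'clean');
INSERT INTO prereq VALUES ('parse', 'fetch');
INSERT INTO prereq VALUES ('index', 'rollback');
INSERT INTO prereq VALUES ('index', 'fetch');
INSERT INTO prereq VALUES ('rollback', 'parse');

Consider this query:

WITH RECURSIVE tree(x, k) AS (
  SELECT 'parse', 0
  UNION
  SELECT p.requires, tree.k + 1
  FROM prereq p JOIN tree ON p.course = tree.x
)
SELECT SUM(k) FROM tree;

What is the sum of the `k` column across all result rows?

Base: (parse, k=0).
Iteration 1: edges from {parse} -> (clean, k=1), (fetch, k=1).
Iteration 2: edges from {clean,fetch} -> (clean, k=2).
Iteration 3: no outgoing edges from {clean}; recursion stops.
SUM(k) = 0 + 1 + 1 + 2 = 4.

4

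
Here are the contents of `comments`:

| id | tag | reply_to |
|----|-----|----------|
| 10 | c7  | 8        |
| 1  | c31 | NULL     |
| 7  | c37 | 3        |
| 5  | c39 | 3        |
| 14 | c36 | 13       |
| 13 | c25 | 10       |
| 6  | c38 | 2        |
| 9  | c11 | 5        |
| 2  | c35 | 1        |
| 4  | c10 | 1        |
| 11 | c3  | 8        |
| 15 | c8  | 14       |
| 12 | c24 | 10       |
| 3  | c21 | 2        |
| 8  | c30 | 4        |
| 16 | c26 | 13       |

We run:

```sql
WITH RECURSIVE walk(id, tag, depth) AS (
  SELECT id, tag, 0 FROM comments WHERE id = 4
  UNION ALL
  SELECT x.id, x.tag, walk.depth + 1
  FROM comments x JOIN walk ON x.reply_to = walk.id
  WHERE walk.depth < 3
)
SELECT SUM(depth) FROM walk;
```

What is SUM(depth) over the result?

11

Base: id=4 (c10) at depth 0.
Iteration 1: rows with reply_to in {4} -> c30 (id 8, depth 1).
Iteration 2: rows with reply_to in {8} -> c7 (id 10, depth 2), c3 (id 11, depth 2).
Iteration 3: rows with reply_to in {10,11} -> c24 (id 12, depth 3), c25 (id 13, depth 3).
Iteration 4: depth < 3 fails for all current rows; recursion stops.
SUM(depth) = 0 + 1 + 2 + 2 + 3 + 3 = 11.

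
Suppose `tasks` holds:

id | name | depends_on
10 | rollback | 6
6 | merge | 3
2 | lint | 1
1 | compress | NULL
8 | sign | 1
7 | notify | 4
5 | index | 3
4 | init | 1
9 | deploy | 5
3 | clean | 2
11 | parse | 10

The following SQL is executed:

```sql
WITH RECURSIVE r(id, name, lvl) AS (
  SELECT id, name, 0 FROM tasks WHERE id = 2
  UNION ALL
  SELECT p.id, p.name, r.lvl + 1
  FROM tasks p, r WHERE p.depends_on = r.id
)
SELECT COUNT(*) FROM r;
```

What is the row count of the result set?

Base: id=2 (lint) at lvl 0.
Iteration 1: rows with depends_on in {2} -> clean (id 3, lvl 1).
Iteration 2: rows with depends_on in {3} -> index (id 5, lvl 2), merge (id 6, lvl 2).
Iteration 3: rows with depends_on in {5,6} -> deploy (id 9, lvl 3), rollback (id 10, lvl 3).
Iteration 4: rows with depends_on in {9,10} -> parse (id 11, lvl 4).
Iteration 5: no rows with depends_on in {11}; recursion stops.
Total rows emitted: 7.

7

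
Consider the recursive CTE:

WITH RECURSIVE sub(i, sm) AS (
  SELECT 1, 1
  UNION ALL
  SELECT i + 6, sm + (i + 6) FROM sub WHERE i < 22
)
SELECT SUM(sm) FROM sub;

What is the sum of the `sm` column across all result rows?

135

Base: i=1, sm=1.
Iteration 1: 1 < 22 holds -> i = 1 + 6 = 7, sm = 1 + 7 = 8.
Iteration 2: 7 < 22 holds -> i = 7 + 6 = 13, sm = 8 + 13 = 21.
Iteration 3: 13 < 22 holds -> i = 13 + 6 = 19, sm = 21 + 19 = 40.
Iteration 4: 19 < 22 holds -> i = 19 + 6 = 25, sm = 40 + 25 = 65.
Iteration 5: 25 < 22 fails; recursion stops.
SUM(sm) = 1 + 8 + 21 + 40 + 65 = 135.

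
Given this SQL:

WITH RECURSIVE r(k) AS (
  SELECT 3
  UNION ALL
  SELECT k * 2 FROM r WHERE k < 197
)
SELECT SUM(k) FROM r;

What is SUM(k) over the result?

765

Base: k=3.
Iteration 1: 3 < 197 holds -> k = 3 * 2 = 6.
Iteration 2: 6 < 197 holds -> k = 6 * 2 = 12.
Iteration 3: 12 < 197 holds -> k = 12 * 2 = 24.
Iteration 4: 24 < 197 holds -> k = 24 * 2 = 48.
Iteration 5: 48 < 197 holds -> k = 48 * 2 = 96.
Iteration 6: 96 < 197 holds -> k = 96 * 2 = 192.
Iteration 7: 192 < 197 holds -> k = 192 * 2 = 384.
Iteration 8: 384 < 197 fails; recursion stops.
SUM(k) = 3 + 6 + 12 + 24 + 48 + 96 + 192 + 384 = 765.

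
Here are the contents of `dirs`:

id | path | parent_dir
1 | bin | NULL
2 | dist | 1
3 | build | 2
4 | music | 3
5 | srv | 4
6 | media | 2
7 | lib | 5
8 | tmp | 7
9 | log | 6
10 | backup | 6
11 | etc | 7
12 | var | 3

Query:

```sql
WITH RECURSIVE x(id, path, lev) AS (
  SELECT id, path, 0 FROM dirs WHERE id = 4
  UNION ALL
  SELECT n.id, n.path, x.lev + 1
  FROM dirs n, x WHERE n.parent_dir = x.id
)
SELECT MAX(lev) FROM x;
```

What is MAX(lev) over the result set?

Base: id=4 (music) at lev 0.
Iteration 1: rows with parent_dir in {4} -> srv (id 5, lev 1).
Iteration 2: rows with parent_dir in {5} -> lib (id 7, lev 2).
Iteration 3: rows with parent_dir in {7} -> tmp (id 8, lev 3), etc (id 11, lev 3).
Iteration 4: no rows with parent_dir in {8,11}; recursion stops.
lev values: 0, 1, 2, 3, 3; the maximum is 3.

3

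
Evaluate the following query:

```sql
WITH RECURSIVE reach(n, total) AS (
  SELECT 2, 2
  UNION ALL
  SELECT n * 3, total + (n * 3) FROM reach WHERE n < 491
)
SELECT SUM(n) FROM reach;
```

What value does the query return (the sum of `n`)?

Base: n=2, total=2.
Iteration 1: 2 < 491 holds -> n = 2 * 3 = 6, total = 2 + 6 = 8.
Iteration 2: 6 < 491 holds -> n = 6 * 3 = 18, total = 8 + 18 = 26.
Iteration 3: 18 < 491 holds -> n = 18 * 3 = 54, total = 26 + 54 = 80.
Iteration 4: 54 < 491 holds -> n = 54 * 3 = 162, total = 80 + 162 = 242.
Iteration 5: 162 < 491 holds -> n = 162 * 3 = 486, total = 242 + 486 = 728.
Iteration 6: 486 < 491 holds -> n = 486 * 3 = 1458, total = 728 + 1458 = 2186.
Iteration 7: 1458 < 491 fails; recursion stops.
SUM(n) = 2 + 6 + 18 + 54 + 162 + 486 + 1458 = 2186.

2186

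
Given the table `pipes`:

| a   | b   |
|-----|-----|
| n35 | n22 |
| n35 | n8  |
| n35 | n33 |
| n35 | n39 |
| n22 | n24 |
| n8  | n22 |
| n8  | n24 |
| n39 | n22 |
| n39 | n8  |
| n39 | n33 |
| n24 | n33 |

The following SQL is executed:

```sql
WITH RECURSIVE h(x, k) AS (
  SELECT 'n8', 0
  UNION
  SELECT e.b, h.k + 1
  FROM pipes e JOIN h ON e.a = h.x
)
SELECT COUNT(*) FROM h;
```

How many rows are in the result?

6

Base: (n8, k=0).
Iteration 1: edges from {n8} -> (n22, k=1), (n24, k=1).
Iteration 2: edges from {n22,n24} -> (n24, k=2), (n33, k=2).
Iteration 3: edges from {n24,n33} -> (n33, k=3).
Iteration 4: no outgoing edges from {n33}; recursion stops.
Total rows emitted: 6.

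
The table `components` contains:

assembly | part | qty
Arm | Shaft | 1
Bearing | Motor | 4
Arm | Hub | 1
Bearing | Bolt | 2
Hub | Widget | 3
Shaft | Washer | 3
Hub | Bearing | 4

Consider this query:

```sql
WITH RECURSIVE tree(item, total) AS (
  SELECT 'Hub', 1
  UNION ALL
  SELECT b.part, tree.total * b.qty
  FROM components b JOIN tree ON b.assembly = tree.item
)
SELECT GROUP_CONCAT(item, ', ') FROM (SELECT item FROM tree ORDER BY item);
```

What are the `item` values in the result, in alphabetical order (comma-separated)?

Bearing, Bolt, Hub, Motor, Widget

Base: (Hub, total=1).
Iteration 1: components of {Hub} -> Bearing = 1*4 = 4, Widget = 1*3 = 3.
Iteration 2: components of {Bearing,Widget} -> Bolt = 4*2 = 8, Motor = 4*4 = 16.
Iteration 3: no further components; recursion stops.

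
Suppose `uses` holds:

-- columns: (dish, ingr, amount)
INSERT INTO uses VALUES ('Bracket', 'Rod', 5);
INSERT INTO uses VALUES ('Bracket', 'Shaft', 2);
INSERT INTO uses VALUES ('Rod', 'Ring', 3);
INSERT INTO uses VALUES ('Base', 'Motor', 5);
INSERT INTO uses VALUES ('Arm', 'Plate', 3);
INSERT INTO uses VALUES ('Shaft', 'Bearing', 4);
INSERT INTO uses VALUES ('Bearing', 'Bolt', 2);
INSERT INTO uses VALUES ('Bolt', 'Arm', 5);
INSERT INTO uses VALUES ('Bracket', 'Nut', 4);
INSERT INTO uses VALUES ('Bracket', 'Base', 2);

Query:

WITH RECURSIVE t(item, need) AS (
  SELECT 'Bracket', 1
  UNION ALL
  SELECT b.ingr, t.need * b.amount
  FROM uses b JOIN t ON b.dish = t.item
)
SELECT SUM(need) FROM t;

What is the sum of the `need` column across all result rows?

Base: (Bracket, need=1).
Iteration 1: components of {Bracket} -> Base = 1*2 = 2, Nut = 1*4 = 4, Rod = 1*5 = 5, Shaft = 1*2 = 2.
Iteration 2: components of {Base,Nut,Rod,Shaft} -> Bearing = 2*4 = 8, Motor = 2*5 = 10, Ring = 5*3 = 15.
Iteration 3: components of {Bearing,Motor,Ring} -> Bolt = 8*2 = 16.
Iteration 4: components of {Bolt} -> Arm = 16*5 = 80.
Iteration 5: components of {Arm} -> Plate = 80*3 = 240.
Iteration 6: no further components; recursion stops.
SUM(need) = 1 + 2 + 2 + 4 + 5 + 8 + 10 + 15 + 16 + 80 + 240 = 383.

383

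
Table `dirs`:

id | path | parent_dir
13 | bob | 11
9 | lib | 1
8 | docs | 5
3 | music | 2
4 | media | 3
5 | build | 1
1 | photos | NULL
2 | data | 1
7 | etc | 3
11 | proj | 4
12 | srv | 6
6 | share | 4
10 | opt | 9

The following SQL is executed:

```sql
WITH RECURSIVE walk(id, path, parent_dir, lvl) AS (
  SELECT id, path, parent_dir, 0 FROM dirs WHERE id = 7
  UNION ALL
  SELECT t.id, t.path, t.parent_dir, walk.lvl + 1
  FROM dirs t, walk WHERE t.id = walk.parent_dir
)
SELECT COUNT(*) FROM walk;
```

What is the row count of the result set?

4

Base: id=7 (etc), parent_dir=3, lvl 0.
Iteration 1: join on id=3 -> music (id 3, parent_dir=2, lvl 1).
Iteration 2: join on id=2 -> data (id 2, parent_dir=1, lvl 2).
Iteration 3: join on id=1 -> photos (id 1, parent_dir=NULL, lvl 3).
Iteration 4: parent_dir is NULL; no match; recursion stops.
Total rows emitted: 4.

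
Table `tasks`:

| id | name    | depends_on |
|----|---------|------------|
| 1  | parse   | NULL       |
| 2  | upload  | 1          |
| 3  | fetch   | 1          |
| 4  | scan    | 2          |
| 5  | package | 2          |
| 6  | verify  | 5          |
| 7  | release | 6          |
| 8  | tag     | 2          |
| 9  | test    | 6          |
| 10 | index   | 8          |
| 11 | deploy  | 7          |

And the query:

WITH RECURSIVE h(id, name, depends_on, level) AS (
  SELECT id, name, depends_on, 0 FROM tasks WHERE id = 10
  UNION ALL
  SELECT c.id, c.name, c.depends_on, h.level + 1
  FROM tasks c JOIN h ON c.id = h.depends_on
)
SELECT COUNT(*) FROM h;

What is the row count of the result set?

Base: id=10 (index), depends_on=8, level 0.
Iteration 1: join on id=8 -> tag (id 8, depends_on=2, level 1).
Iteration 2: join on id=2 -> upload (id 2, depends_on=1, level 2).
Iteration 3: join on id=1 -> parse (id 1, depends_on=NULL, level 3).
Iteration 4: depends_on is NULL; no match; recursion stops.
Total rows emitted: 4.

4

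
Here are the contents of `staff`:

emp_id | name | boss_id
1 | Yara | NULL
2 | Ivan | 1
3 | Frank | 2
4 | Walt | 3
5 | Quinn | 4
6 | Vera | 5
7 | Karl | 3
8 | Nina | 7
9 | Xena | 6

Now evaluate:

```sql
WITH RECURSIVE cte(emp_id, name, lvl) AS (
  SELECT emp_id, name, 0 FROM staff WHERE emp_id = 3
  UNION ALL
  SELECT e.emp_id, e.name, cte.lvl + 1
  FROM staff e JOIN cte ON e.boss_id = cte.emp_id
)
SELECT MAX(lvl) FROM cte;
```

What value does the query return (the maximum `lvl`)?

4

Base: emp_id=3 (Frank) at lvl 0.
Iteration 1: rows with boss_id in {3} -> Walt (id 4, lvl 1), Karl (id 7, lvl 1).
Iteration 2: rows with boss_id in {4,7} -> Quinn (id 5, lvl 2), Nina (id 8, lvl 2).
Iteration 3: rows with boss_id in {5,8} -> Vera (id 6, lvl 3).
Iteration 4: rows with boss_id in {6} -> Xena (id 9, lvl 4).
Iteration 5: no rows with boss_id in {9}; recursion stops.
lvl values: 0, 1, 1, 2, 2, 3, 4; the maximum is 4.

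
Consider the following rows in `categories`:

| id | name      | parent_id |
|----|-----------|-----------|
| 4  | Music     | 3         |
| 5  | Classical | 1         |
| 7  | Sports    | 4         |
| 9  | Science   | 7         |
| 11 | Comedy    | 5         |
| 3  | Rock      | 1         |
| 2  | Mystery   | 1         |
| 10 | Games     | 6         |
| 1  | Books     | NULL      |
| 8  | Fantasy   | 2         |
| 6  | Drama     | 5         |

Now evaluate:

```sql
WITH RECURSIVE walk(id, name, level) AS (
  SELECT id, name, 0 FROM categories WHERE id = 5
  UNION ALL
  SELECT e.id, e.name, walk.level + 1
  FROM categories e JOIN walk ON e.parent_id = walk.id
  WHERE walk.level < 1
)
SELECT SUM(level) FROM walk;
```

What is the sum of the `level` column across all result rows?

2

Base: id=5 (Classical) at level 0.
Iteration 1: rows with parent_id in {5} -> Drama (id 6, level 1), Comedy (id 11, level 1).
Iteration 2: level < 1 fails for all current rows; recursion stops.
SUM(level) = 0 + 1 + 1 = 2.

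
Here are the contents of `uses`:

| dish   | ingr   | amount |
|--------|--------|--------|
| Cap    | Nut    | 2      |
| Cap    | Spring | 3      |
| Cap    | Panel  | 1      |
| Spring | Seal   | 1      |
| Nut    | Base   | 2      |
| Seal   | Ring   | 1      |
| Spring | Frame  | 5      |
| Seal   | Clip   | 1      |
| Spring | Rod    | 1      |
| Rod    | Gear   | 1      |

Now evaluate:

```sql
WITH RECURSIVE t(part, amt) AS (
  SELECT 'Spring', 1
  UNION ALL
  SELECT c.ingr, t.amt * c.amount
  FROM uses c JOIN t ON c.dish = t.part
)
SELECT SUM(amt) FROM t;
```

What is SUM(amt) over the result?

Base: (Spring, amt=1).
Iteration 1: components of {Spring} -> Frame = 1*5 = 5, Rod = 1*1 = 1, Seal = 1*1 = 1.
Iteration 2: components of {Frame,Rod,Seal} -> Clip = 1*1 = 1, Gear = 1*1 = 1, Ring = 1*1 = 1.
Iteration 3: no further components; recursion stops.
SUM(amt) = 1 + 1 + 5 + 1 + 1 + 1 + 1 = 11.

11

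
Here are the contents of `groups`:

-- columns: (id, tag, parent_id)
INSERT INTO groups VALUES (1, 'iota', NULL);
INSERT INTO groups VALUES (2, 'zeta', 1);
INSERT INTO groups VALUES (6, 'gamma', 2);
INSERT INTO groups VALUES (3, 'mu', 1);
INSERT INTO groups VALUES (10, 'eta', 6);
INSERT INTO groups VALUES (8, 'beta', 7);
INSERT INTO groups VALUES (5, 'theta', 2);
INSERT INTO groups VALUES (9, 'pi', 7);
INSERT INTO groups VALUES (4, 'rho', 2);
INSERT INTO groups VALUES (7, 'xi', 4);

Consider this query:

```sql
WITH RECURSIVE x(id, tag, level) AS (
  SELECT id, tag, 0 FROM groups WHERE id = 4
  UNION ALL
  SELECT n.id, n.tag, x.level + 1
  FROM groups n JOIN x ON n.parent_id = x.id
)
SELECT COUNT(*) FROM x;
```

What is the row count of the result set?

Base: id=4 (rho) at level 0.
Iteration 1: rows with parent_id in {4} -> xi (id 7, level 1).
Iteration 2: rows with parent_id in {7} -> beta (id 8, level 2), pi (id 9, level 2).
Iteration 3: no rows with parent_id in {8,9}; recursion stops.
Total rows emitted: 4.

4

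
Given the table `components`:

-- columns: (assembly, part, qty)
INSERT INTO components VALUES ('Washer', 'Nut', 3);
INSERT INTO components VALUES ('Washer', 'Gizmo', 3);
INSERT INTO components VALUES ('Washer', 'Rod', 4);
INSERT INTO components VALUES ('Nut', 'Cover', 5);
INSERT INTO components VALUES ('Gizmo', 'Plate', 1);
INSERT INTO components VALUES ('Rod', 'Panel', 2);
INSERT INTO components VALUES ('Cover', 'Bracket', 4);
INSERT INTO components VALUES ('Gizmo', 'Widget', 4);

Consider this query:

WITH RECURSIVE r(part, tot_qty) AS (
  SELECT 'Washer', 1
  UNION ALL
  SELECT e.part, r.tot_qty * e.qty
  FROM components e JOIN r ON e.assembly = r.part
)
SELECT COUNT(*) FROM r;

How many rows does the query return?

9

Base: (Washer, tot_qty=1).
Iteration 1: components of {Washer} -> Gizmo = 1*3 = 3, Nut = 1*3 = 3, Rod = 1*4 = 4.
Iteration 2: components of {Gizmo,Nut,Rod} -> Cover = 3*5 = 15, Panel = 4*2 = 8, Plate = 3*1 = 3, Widget = 3*4 = 12.
Iteration 3: components of {Cover,Panel,Plate,Widget} -> Bracket = 15*4 = 60.
Iteration 4: no further components; recursion stops.
Total rows emitted: 9.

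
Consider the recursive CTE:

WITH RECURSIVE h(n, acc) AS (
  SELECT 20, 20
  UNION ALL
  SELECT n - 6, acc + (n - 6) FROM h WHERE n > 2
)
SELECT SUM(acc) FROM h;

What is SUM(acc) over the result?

140

Base: n=20, acc=20.
Iteration 1: 20 > 2 holds -> n = 20 - 6 = 14, acc = 20 + 14 = 34.
Iteration 2: 14 > 2 holds -> n = 14 - 6 = 8, acc = 34 + 8 = 42.
Iteration 3: 8 > 2 holds -> n = 8 - 6 = 2, acc = 42 + 2 = 44.
Iteration 4: 2 > 2 fails; recursion stops.
SUM(acc) = 20 + 34 + 42 + 44 = 140.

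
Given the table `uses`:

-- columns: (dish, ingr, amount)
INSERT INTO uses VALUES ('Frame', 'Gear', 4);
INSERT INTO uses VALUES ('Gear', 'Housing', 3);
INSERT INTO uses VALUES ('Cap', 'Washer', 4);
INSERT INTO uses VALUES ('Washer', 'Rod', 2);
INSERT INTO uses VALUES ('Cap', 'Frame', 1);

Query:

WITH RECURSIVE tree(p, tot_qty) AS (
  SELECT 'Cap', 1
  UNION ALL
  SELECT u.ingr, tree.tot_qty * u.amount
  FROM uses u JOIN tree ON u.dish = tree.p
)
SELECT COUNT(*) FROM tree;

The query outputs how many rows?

Base: (Cap, tot_qty=1).
Iteration 1: components of {Cap} -> Frame = 1*1 = 1, Washer = 1*4 = 4.
Iteration 2: components of {Frame,Washer} -> Gear = 1*4 = 4, Rod = 4*2 = 8.
Iteration 3: components of {Gear,Rod} -> Housing = 4*3 = 12.
Iteration 4: no further components; recursion stops.
Total rows emitted: 6.

6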